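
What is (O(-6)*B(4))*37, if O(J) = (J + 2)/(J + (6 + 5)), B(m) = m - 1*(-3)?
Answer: -1036/5 ≈ -207.20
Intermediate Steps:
B(m) = 3 + m (B(m) = m + 3 = 3 + m)
O(J) = (2 + J)/(11 + J) (O(J) = (2 + J)/(J + 11) = (2 + J)/(11 + J))
(O(-6)*B(4))*37 = (((2 - 6)/(11 - 6))*(3 + 4))*37 = ((-4/5)*7)*37 = (((1/5)*(-4))*7)*37 = -4/5*7*37 = -28/5*37 = -1036/5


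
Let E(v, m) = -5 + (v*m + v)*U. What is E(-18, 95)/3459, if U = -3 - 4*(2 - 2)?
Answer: 5179/3459 ≈ 1.4973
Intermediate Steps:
U = -3 (U = -3 - 4*0 = -3 + 0 = -3)
E(v, m) = -5 - 3*v - 3*m*v (E(v, m) = -5 + (v*m + v)*(-3) = -5 + (m*v + v)*(-3) = -5 + (v + m*v)*(-3) = -5 + (-3*v - 3*m*v) = -5 - 3*v - 3*m*v)
E(-18, 95)/3459 = (-5 - 3*(-18) - 3*95*(-18))/3459 = (-5 + 54 + 5130)*(1/3459) = 5179*(1/3459) = 5179/3459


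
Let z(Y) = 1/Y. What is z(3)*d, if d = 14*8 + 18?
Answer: 130/3 ≈ 43.333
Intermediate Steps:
d = 130 (d = 112 + 18 = 130)
z(3)*d = 130/3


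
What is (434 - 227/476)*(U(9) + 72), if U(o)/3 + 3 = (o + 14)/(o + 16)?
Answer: 84812727/2975 ≈ 28508.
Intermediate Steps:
U(o) = -9 + 3*(14 + o)/(16 + o) (U(o) = -9 + 3*((o + 14)/(o + 16)) = -9 + 3*((14 + o)/(16 + o)) = -9 + 3*(14 + o)/(16 + o))
(434 - 227/476)*(U(9) + 72) = (434 - 227/476)*(6*(-17 - 1*9)/(16 + 9) + 72) = (434 - 227*1/476)*(6*(-17 - 9)/25 + 72) = (434 - 227/476)*(6*(1/25)*(-26) + 72) = 206357*(-156/25 + 72)/476 = (206357/476)*(1644/25) = 84812727/2975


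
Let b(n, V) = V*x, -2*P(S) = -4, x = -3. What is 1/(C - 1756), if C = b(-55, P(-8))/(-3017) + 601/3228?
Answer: -9738876/17099633671 ≈ -0.00056954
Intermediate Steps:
P(S) = 2 (P(S) = -½*(-4) = 2)
b(n, V) = -3*V (b(n, V) = V*(-3) = -3*V)
C = 1832585/9738876 (C = -3*2/(-3017) + 601/3228 = -6*(-1/3017) + 601*(1/3228) = 6/3017 + 601/3228 = 1832585/9738876 ≈ 0.18817)
1/(C - 1756) = 1/(1832585/9738876 - 1756) = 1/(-17099633671/9738876) = -9738876/17099633671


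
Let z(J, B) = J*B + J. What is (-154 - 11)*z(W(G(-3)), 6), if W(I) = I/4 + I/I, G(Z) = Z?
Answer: -1155/4 ≈ -288.75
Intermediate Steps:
W(I) = 1 + I/4 (W(I) = I*(¼) + 1 = I/4 + 1 = 1 + I/4)
z(J, B) = J + B*J (z(J, B) = B*J + J = J + B*J)
(-154 - 11)*z(W(G(-3)), 6) = (-154 - 11)*((1 + (¼)*(-3))*(1 + 6)) = -165*(1 - ¾)*7 = -165*7/4 = -1155/4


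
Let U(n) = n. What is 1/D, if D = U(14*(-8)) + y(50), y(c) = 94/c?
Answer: -25/2753 ≈ -0.0090810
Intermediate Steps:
D = -2753/25 (D = 14*(-8) + 94/50 = -112 + 94*(1/50) = -112 + 47/25 = -2753/25 ≈ -110.12)
1/D = 1/(-2753/25) = -25/2753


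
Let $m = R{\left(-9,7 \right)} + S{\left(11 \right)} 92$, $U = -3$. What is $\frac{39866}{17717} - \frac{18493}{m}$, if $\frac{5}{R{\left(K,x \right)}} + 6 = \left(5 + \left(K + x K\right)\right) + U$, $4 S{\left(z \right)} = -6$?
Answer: $\frac{3616998642}{26557783} \approx 136.19$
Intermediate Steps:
$S{\left(z \right)} = - \frac{3}{2}$ ($S{\left(z \right)} = \frac{1}{4} \left(-6\right) = - \frac{3}{2}$)
$R{\left(K,x \right)} = \frac{5}{-4 + K + K x}$ ($R{\left(K,x \right)} = \frac{5}{-6 - \left(-2 - K - x K\right)} = \frac{5}{-6 - \left(-2 - K - K x\right)} = \frac{5}{-6 + \left(2 + K + K x\right)} = \frac{5}{-4 + K + K x}$)
$m = - \frac{10493}{76}$ ($m = \frac{5}{-4 - 9 - 63} - 138 = \frac{5}{-76} - 138 = 5 \left(- \frac{1}{76}\right) - 138 = - \frac{5}{76} - 138 = - \frac{10493}{76} \approx -138.07$)
$\frac{39866}{17717} - \frac{18493}{m} = \frac{39866}{17717} - \frac{18493}{- \frac{10493}{76}} = 39866 \cdot \frac{1}{17717} - - \frac{1405468}{10493} = \frac{39866}{17717} + \frac{1405468}{10493} = \frac{3616998642}{26557783}$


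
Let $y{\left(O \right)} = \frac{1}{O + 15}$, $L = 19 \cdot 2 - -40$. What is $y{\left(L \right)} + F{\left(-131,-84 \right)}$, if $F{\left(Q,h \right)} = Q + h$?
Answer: $- \frac{19994}{93} \approx -214.99$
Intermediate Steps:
$L = 78$ ($L = 38 + 40 = 78$)
$y{\left(O \right)} = \frac{1}{15 + O}$
$y{\left(L \right)} + F{\left(-131,-84 \right)} = \frac{1}{15 + 78} - 215 = \frac{1}{93} - 215 = - \frac{19994}{93}$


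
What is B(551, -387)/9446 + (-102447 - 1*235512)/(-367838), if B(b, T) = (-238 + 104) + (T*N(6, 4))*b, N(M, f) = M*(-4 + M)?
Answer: -469048494425/1737298874 ≈ -269.99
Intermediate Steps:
B(b, T) = -134 + 12*T*b (B(b, T) = (-238 + 104) + (T*(6*(-4 + 6)))*b = -134 + (T*(6*2))*b = -134 + (T*12)*b = -134 + (12*T)*b = -134 + 12*T*b)
B(551, -387)/9446 + (-102447 - 1*235512)/(-367838) = (-134 + 12*(-387)*551)/9446 + (-102447 - 1*235512)/(-367838) = (-134 - 2558844)*(1/9446) + (-102447 - 235512)*(-1/367838) = -2558978*1/9446 - 337959*(-1/367838) = -1279489/4723 + 337959/367838 = -469048494425/1737298874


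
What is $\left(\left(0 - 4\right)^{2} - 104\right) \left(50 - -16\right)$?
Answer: $-5808$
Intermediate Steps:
$\left(\left(0 - 4\right)^{2} - 104\right) \left(50 - -16\right) = \left(\left(-4\right)^{2} - 104\right) \left(50 + 16\right) = \left(16 - 104\right) 66 = \left(-88\right) 66 = -5808$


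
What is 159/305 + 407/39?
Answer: 130336/11895 ≈ 10.957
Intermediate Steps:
159/305 + 407/39 = 130336/11895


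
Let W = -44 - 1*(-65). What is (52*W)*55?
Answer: 60060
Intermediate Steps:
W = 21 (W = -44 + 65 = 21)
(52*W)*55 = (52*21)*55 = 1092*55 = 60060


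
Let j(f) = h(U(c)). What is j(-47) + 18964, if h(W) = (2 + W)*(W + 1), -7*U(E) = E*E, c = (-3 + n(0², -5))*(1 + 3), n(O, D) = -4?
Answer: 31174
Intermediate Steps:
c = -28 (c = (-3 - 4)*(1 + 3) = -7*4 = -28)
U(E) = -E²/7 (U(E) = -E*E/7 = -E²/7)
h(W) = (1 + W)*(2 + W) (h(W) = (2 + W)*(1 + W) = (1 + W)*(2 + W))
j(f) = 12210 (j(f) = 2 + (-⅐*(-28)²)² + 3*(-⅐*(-28)²) = 2 + (-⅐*784)² + 3*(-⅐*784) = 2 + (-112)² + 3*(-112) = 2 + 12544 - 336 = 12210)
j(-47) + 18964 = 12210 + 18964 = 31174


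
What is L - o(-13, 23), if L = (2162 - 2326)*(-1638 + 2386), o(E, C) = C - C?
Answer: -122672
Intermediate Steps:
o(E, C) = 0
L = -122672 (L = -164*748 = -122672)
L - o(-13, 23) = -122672 - 1*0 = -122672 + 0 = -122672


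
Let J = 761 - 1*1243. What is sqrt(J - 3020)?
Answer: I*sqrt(3502) ≈ 59.178*I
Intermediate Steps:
J = -482 (J = 761 - 1243 = -482)
sqrt(J - 3020) = sqrt(-482 - 3020) = sqrt(-3502) = I*sqrt(3502)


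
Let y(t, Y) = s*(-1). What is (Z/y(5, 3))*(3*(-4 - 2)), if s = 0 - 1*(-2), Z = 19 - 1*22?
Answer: -27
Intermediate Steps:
Z = -3 (Z = 19 - 22 = -3)
s = 2 (s = 0 + 2 = 2)
y(t, Y) = -2 (y(t, Y) = 2*(-1) = -2)
(Z/y(5, 3))*(3*(-4 - 2)) = (-3/(-2))*(3*(-4 - 2)) = (-½*(-3))*(3*(-6)) = (3/2)*(-18) = -27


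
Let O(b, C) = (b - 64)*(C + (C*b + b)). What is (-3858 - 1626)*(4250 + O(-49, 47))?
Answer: -1451697060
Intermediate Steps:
O(b, C) = (-64 + b)*(C + b + C*b) (O(b, C) = (-64 + b)*(C + (b + C*b)) = (-64 + b)*(C + b + C*b))
(-3858 - 1626)*(4250 + O(-49, 47)) = (-3858 - 1626)*(4250 + ((-49)**2 - 64*47 - 64*(-49) + 47*(-49)**2 - 63*47*(-49))) = -5484*(4250 + (2401 - 3008 + 3136 + 47*2401 + 145089)) = -5484*(4250 + (2401 - 3008 + 3136 + 112847 + 145089)) = -5484*(4250 + 260465) = -5484*264715 = -1451697060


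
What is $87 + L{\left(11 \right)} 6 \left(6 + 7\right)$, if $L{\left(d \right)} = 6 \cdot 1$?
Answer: $555$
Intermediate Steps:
$L{\left(d \right)} = 6$
$87 + L{\left(11 \right)} 6 \left(6 + 7\right) = 87 + 6 \cdot 6 \left(6 + 7\right) = 87 + 6 \cdot 6 \cdot 13 = 87 + 6 \cdot 78 = 87 + 468 = 555$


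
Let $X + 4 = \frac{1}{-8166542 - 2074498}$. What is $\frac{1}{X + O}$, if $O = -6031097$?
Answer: $- \frac{10241040}{61764746585041} \approx -1.6581 \cdot 10^{-7}$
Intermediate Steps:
$X = - \frac{40964161}{10241040}$ ($X = -4 + \frac{1}{-8166542 - 2074498} = -4 + \frac{1}{-10241040} = -4 - \frac{1}{10241040} = - \frac{40964161}{10241040} \approx -4.0$)
$\frac{1}{X + O} = \frac{1}{- \frac{40964161}{10241040} - 6031097} = \frac{1}{- \frac{61764746585041}{10241040}} = - \frac{10241040}{61764746585041}$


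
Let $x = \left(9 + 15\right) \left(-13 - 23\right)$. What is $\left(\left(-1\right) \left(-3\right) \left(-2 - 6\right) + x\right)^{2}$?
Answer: $788544$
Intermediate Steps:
$x = -864$ ($x = 24 \left(-36\right) = -864$)
$\left(\left(-1\right) \left(-3\right) \left(-2 - 6\right) + x\right)^{2} = \left(\left(-1\right) \left(-3\right) \left(-2 - 6\right) - 864\right)^{2} = \left(3 \left(-2 - 6\right) - 864\right)^{2} = \left(3 \left(-8\right) - 864\right)^{2} = \left(-24 - 864\right)^{2} = \left(-888\right)^{2} = 788544$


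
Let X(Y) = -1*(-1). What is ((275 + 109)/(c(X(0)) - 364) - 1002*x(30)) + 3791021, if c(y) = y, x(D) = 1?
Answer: 458592171/121 ≈ 3.7900e+6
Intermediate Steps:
X(Y) = 1
((275 + 109)/(c(X(0)) - 364) - 1002*x(30)) + 3791021 = ((275 + 109)/(1 - 364) - 1002*1) + 3791021 = (384/(-363) - 1002) + 3791021 = (384*(-1/363) - 1002) + 3791021 = (-128/121 - 1002) + 3791021 = -121370/121 + 3791021 = 458592171/121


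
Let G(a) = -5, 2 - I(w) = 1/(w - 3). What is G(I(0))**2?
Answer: 25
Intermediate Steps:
I(w) = 2 - 1/(-3 + w) (I(w) = 2 - 1/(w - 3) = 2 - 1/(-3 + w))
G(I(0))**2 = (-5)**2 = 25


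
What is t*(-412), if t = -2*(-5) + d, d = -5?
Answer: -2060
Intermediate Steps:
t = 5 (t = -2*(-5) - 5 = 10 - 5 = 5)
t*(-412) = 5*(-412) = -2060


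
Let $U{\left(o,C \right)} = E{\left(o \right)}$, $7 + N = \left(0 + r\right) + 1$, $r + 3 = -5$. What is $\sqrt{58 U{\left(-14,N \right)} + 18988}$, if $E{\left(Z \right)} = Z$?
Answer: $16 \sqrt{71} \approx 134.82$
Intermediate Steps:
$r = -8$ ($r = -3 - 5 = -8$)
$N = -14$ ($N = -7 + \left(\left(0 - 8\right) + 1\right) = -7 + \left(-8 + 1\right) = -7 - 7 = -14$)
$U{\left(o,C \right)} = o$
$\sqrt{58 U{\left(-14,N \right)} + 18988} = \sqrt{58 \left(-14\right) + 18988} = \sqrt{-812 + 18988} = \sqrt{18176} = 16 \sqrt{71}$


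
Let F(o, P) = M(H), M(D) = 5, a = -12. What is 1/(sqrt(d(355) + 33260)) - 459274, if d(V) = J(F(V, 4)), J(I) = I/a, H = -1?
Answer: -459274 + 2*sqrt(1197345)/399115 ≈ -4.5927e+5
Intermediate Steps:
F(o, P) = 5
J(I) = -I/12 (J(I) = I/(-12) = I*(-1/12) = -I/12)
d(V) = -5/12 (d(V) = -1/12*5 = -5/12)
1/(sqrt(d(355) + 33260)) - 459274 = 1/(sqrt(-5/12 + 33260)) - 459274 = 1/(sqrt(399115/12)) - 459274 = 1/(sqrt(1197345)/6) - 459274 = 2*sqrt(1197345)/399115 - 459274 = -459274 + 2*sqrt(1197345)/399115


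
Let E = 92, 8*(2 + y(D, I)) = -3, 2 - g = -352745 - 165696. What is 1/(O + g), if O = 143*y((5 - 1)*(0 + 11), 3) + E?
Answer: 8/4145563 ≈ 1.9298e-6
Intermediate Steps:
g = 518443 (g = 2 - (-352745 - 165696) = 2 - 1*(-518441) = 2 + 518441 = 518443)
y(D, I) = -19/8 (y(D, I) = -2 + (1/8)*(-3) = -2 - 3/8 = -19/8)
O = -1981/8 (O = 143*(-19/8) + 92 = -2717/8 + 92 = -1981/8 ≈ -247.63)
1/(O + g) = 1/(-1981/8 + 518443) = 1/(4145563/8) = 8/4145563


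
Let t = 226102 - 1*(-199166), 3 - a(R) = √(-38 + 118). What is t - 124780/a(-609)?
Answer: 30568368/71 + 499120*√5/71 ≈ 4.4626e+5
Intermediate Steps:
a(R) = 3 - 4*√5 (a(R) = 3 - √(-38 + 118) = 3 - √80 = 3 - 4*√5)
t = 425268 (t = 226102 + 199166 = 425268)
t - 124780/a(-609) = 425268 - 124780/(3 - 4*√5)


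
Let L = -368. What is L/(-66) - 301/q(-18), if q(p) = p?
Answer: 4415/198 ≈ 22.298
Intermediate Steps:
L/(-66) - 301/q(-18) = -368/(-66) - 301/(-18) = -368*(-1/66) - 301*(-1/18) = 184/33 + 301/18 = 4415/198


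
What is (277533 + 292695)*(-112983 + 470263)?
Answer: 203731059840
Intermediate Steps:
(277533 + 292695)*(-112983 + 470263) = 570228*357280 = 203731059840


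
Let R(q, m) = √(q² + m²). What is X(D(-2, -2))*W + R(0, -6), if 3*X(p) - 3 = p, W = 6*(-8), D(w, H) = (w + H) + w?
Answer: 54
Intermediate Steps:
D(w, H) = H + 2*w (D(w, H) = (H + w) + w = H + 2*w)
W = -48
X(p) = 1 + p/3
R(q, m) = √(m² + q²)
X(D(-2, -2))*W + R(0, -6) = (1 + (-2 + 2*(-2))/3)*(-48) + √((-6)² + 0²) = (1 + (-2 - 4)/3)*(-48) + √(36 + 0) = (1 + (⅓)*(-6))*(-48) + √36 = (1 - 2)*(-48) + 6 = -1*(-48) + 6 = 48 + 6 = 54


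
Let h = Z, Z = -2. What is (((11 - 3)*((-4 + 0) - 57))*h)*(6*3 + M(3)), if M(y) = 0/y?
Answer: 17568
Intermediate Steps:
M(y) = 0
h = -2
(((11 - 3)*((-4 + 0) - 57))*h)*(6*3 + M(3)) = (((11 - 3)*((-4 + 0) - 57))*(-2))*(6*3 + 0) = ((8*(-4 - 57))*(-2))*(18 + 0) = ((8*(-61))*(-2))*18 = -488*(-2)*18 = 976*18 = 17568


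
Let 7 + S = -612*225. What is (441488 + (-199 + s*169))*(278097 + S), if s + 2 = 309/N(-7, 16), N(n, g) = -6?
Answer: 60683226525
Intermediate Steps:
S = -137707 (S = -7 - 612*225 = -7 - 137700 = -137707)
s = -107/2 (s = -2 + 309/(-6) = -2 + 309*(-⅙) = -2 - 103/2 = -107/2 ≈ -53.500)
(441488 + (-199 + s*169))*(278097 + S) = (441488 + (-199 - 107/2*169))*(278097 - 137707) = (441488 + (-199 - 18083/2))*140390 = (441488 - 18481/2)*140390 = (864495/2)*140390 = 60683226525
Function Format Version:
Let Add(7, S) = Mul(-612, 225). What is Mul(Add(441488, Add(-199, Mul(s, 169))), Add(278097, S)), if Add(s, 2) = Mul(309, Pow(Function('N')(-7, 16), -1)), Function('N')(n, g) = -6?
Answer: 60683226525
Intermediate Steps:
S = -137707 (S = Add(-7, Mul(-612, 225)) = Add(-7, -137700) = -137707)
s = Rational(-107, 2) (s = Add(-2, Mul(309, Pow(-6, -1))) = Add(-2, Mul(309, Rational(-1, 6))) = Add(-2, Rational(-103, 2)) = Rational(-107, 2) ≈ -53.500)
Mul(Add(441488, Add(-199, Mul(s, 169))), Add(278097, S)) = Mul(Add(441488, Add(-199, Mul(Rational(-107, 2), 169))), Add(278097, -137707)) = Mul(Add(441488, Add(-199, Rational(-18083, 2))), 140390) = Mul(Add(441488, Rational(-18481, 2)), 140390) = Mul(Rational(864495, 2), 140390) = 60683226525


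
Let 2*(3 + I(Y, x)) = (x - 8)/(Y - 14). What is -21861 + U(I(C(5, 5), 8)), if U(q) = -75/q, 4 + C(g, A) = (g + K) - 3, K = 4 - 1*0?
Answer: -21836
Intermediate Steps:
K = 4 (K = 4 + 0 = 4)
C(g, A) = -3 + g (C(g, A) = -4 + ((g + 4) - 3) = -4 + ((4 + g) - 3) = -4 + (1 + g) = -3 + g)
I(Y, x) = -3 + (-8 + x)/(2*(-14 + Y)) (I(Y, x) = -3 + ((x - 8)/(Y - 14))/2 = -3 + ((-8 + x)/(-14 + Y))/2 = -3 + (-8 + x)/(2*(-14 + Y)))
-21861 + U(I(C(5, 5), 8)) = -21861 - 75*2*(-14 + (-3 + 5))/(76 + 8 - 6*(-3 + 5)) = -21861 - 75*2*(-14 + 2)/(76 + 8 - 6*2) = -21861 - 75*(-24/(76 + 8 - 12)) = -21861 - 75/((½)*(-1/12)*72) = -21861 - 75/(-3) = -21861 - 75*(-⅓) = -21861 + 25 = -21836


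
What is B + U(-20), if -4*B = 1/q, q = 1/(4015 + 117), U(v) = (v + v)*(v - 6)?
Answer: 7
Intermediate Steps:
U(v) = 2*v*(-6 + v) (U(v) = (2*v)*(-6 + v) = 2*v*(-6 + v))
q = 1/4132 ≈ 0.00024201
B = -1033 (B = -1/(4*1/4132) = -¼*4132 = -1033)
B + U(-20) = -1033 + 2*(-20)*(-6 - 20) = -1033 + 2*(-20)*(-26) = -1033 + 1040 = 7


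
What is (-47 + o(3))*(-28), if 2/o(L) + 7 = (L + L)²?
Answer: 38108/29 ≈ 1314.1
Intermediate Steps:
o(L) = 2/(-7 + 4*L²) (o(L) = 2/(-7 + (L + L)²) = 2/(-7 + (2*L)²) = 2/(-7 + 4*L²))
(-47 + o(3))*(-28) = (-47 + 2/(-7 + 4*3²))*(-28) = (-47 + 2/(-7 + 4*9))*(-28) = (-47 + 2/(-7 + 36))*(-28) = (-47 + 2/29)*(-28) = -1361/29*(-28) = 38108/29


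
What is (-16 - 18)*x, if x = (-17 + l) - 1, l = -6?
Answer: 816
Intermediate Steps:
x = -24 (x = (-17 - 6) - 1 = -23 - 1 = -24)
(-16 - 18)*x = (-16 - 18)*(-24) = -34*(-24) = 816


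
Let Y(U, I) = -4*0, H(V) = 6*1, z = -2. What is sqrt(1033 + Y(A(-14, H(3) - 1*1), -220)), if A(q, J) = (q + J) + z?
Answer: sqrt(1033) ≈ 32.140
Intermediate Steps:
H(V) = 6
A(q, J) = -2 + J + q (A(q, J) = (q + J) - 2 = (J + q) - 2 = -2 + J + q)
Y(U, I) = 0
sqrt(1033 + Y(A(-14, H(3) - 1*1), -220)) = sqrt(1033 + 0) = sqrt(1033)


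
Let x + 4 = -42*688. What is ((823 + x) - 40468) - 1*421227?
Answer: -489772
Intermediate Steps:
x = -28900 (x = -4 - 42*688 = -4 - 28896 = -28900)
((823 + x) - 40468) - 1*421227 = ((823 - 28900) - 40468) - 1*421227 = (-28077 - 40468) - 421227 = -68545 - 421227 = -489772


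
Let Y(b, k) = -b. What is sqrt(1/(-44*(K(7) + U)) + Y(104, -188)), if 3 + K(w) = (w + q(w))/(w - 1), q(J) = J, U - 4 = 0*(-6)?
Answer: I*sqrt(5033930)/220 ≈ 10.198*I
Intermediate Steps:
U = 4 (U = 4 + 0*(-6) = 4 + 0 = 4)
K(w) = -3 + 2*w/(-1 + w) (K(w) = -3 + (w + w)/(w - 1) = -3 + (2*w)/(-1 + w) = -3 + 2*w/(-1 + w))
sqrt(1/(-44*(K(7) + U)) + Y(104, -188)) = sqrt(1/(-44*((3 - 1*7)/(-1 + 7) + 4)) - 1*104) = sqrt(1/(-44*((3 - 7)/6 + 4)) - 104) = sqrt(1/(-44*((1/6)*(-4) + 4)) - 104) = sqrt(1/(-44*(-2/3 + 4)) - 104) = sqrt(1/(-44*10/3) - 104) = sqrt(1/(-440/3) - 104) = sqrt(-3/440 - 104) = sqrt(-45763/440) = I*sqrt(5033930)/220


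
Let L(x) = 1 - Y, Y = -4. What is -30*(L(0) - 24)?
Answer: 570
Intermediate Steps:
L(x) = 5 (L(x) = 1 - 1*(-4) = 1 + 4 = 5)
-30*(L(0) - 24) = -30*(5 - 24) = -30*(-19) = 570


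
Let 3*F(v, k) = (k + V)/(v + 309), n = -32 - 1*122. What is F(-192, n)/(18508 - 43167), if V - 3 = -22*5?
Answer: 29/961701 ≈ 3.0155e-5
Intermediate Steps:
n = -154 (n = -32 - 122 = -154)
V = -107 (V = 3 - 22*5 = 3 - 110 = -107)
F(v, k) = (-107 + k)/(3*(309 + v)) (F(v, k) = ((k - 107)/(v + 309))/3 = ((-107 + k)/(309 + v))/3 = (-107 + k)/(3*(309 + v)))
F(-192, n)/(18508 - 43167) = ((-107 - 154)/(3*(309 - 192)))/(18508 - 43167) = ((⅓)*(-261)/117)/(-24659) = ((⅓)*(1/117)*(-261))*(-1/24659) = -29/39*(-1/24659) = 29/961701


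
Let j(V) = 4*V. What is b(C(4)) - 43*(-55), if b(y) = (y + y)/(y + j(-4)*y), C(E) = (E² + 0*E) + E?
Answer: 35473/15 ≈ 2364.9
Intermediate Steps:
C(E) = E + E² (C(E) = (E² + 0) + E = E² + E = E + E²)
b(y) = -2/15 (b(y) = (y + y)/(y + (4*(-4))*y) = (2*y)/(y - 16*y) = (2*y)/((-15*y)) = (2*y)*(-1/(15*y)) = -2/15)
b(C(4)) - 43*(-55) = -2/15 - 43*(-55) = -2/15 + 2365 = 35473/15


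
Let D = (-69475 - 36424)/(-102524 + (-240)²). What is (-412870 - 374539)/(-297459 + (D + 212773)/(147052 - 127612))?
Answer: 687662043647040/259768096654889 ≈ 2.6472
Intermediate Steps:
D = 105899/44924 (D = -105899/(-102524 + 57600) = -105899/(-44924) = -105899*(-1/44924) = 105899/44924 ≈ 2.3573)
(-412870 - 374539)/(-297459 + (D + 212773)/(147052 - 127612)) = (-412870 - 374539)/(-297459 + (105899/44924 + 212773)/(147052 - 127612)) = -787409/(-297459 + (9558720151/44924)/19440) = -787409/(-297459 + (9558720151/44924)*(1/19440)) = -787409/(-297459 + 9558720151/873322560) = -787409/(-259768096654889/873322560) = -787409*(-873322560/259768096654889) = 687662043647040/259768096654889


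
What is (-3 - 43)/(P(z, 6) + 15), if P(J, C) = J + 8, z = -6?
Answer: -46/17 ≈ -2.7059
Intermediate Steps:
P(J, C) = 8 + J
(-3 - 43)/(P(z, 6) + 15) = (-3 - 43)/((8 - 6) + 15) = -46/(2 + 15) = -46/17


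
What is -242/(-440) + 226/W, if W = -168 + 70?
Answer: -1721/980 ≈ -1.7561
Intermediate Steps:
W = -98
-242/(-440) + 226/W = -242/(-440) + 226/(-98) = -242*(-1/440) + 226*(-1/98) = 11/20 - 113/49 = -1721/980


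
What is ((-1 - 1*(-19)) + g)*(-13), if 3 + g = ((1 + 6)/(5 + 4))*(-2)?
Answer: -1573/9 ≈ -174.78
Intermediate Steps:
g = -41/9 (g = -3 + ((1 + 6)/(5 + 4))*(-2) = -3 + (7/9)*(-2) = -3 - 14/9 = -41/9 ≈ -4.5556)
((-1 - 1*(-19)) + g)*(-13) = ((-1 - 1*(-19)) - 41/9)*(-13) = ((-1 + 19) - 41/9)*(-13) = (18 - 41/9)*(-13) = (121/9)*(-13) = -1573/9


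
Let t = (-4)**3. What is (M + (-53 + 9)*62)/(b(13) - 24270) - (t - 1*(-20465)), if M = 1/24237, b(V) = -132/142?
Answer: -852064918667747/41766070932 ≈ -20401.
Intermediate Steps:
t = -64
b(V) = -66/71 (b(V) = -132*1/142 = -66/71)
M = 1/24237 ≈ 4.1259e-5
(M + (-53 + 9)*62)/(b(13) - 24270) - (t - 1*(-20465)) = (1/24237 + (-53 + 9)*62)/(-66/71 - 24270) - (-64 - 1*(-20465)) = (1/24237 - 44*62)/(-1723236/71) - (-64 + 20465) = (1/24237 - 2728)*(-71/1723236) - 1*20401 = -66118535/24237*(-71/1723236) - 20401 = 4694415985/41766070932 - 20401 = -852064918667747/41766070932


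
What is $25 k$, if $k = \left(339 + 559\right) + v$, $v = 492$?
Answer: $34750$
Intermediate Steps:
$k = 1390$ ($k = \left(339 + 559\right) + 492 = 898 + 492 = 1390$)
$25 k = 25 \cdot 1390 = 34750$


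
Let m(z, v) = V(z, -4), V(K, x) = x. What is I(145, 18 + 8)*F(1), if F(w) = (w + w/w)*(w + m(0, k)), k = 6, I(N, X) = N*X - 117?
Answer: -21918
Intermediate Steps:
I(N, X) = -117 + N*X
m(z, v) = -4
F(w) = (1 + w)*(-4 + w) (F(w) = (w + w/w)*(w - 4) = (w + 1)*(-4 + w) = (1 + w)*(-4 + w))
I(145, 18 + 8)*F(1) = (-117 + 145*(18 + 8))*(-4 + 1² - 3*1) = (-117 + 145*26)*(-4 + 1 - 3) = (-117 + 3770)*(-6) = 3653*(-6) = -21918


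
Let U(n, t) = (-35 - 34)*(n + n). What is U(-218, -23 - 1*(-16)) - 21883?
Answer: 8201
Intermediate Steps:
U(n, t) = -138*n
U(-218, -23 - 1*(-16)) - 21883 = -138*(-218) - 21883 = 30084 - 21883 = 8201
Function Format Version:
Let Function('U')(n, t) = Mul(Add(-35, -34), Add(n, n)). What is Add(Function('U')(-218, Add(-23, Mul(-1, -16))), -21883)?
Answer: 8201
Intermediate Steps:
Function('U')(n, t) = Mul(-138, n) (Function('U')(n, t) = Mul(-69, Mul(2, n)) = Mul(-138, n))
Add(Function('U')(-218, Add(-23, Mul(-1, -16))), -21883) = Add(Mul(-138, -218), -21883) = Add(30084, -21883) = 8201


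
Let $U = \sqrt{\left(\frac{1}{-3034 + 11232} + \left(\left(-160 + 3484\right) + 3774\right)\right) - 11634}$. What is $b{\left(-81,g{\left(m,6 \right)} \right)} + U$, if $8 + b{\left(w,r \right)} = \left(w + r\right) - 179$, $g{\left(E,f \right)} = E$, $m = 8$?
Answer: $-260 + \frac{i \sqrt{304851869146}}{8198} \approx -260.0 + 67.35 i$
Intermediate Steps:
$b{\left(w,r \right)} = -187 + r + w$ ($b{\left(w,r \right)} = -8 - \left(179 - r - w\right) = -8 + \left(-179 + r + w\right) = -187 + r + w$)
$U = \frac{i \sqrt{304851869146}}{8198}$ ($U = \sqrt{\left(\frac{1}{8198} + \left(3324 + 3774\right)\right) - 11634} = \sqrt{\left(\frac{1}{8198} + 7098\right) - 11634} = \sqrt{\frac{58189405}{8198} - 11634} = \sqrt{- \frac{37186127}{8198}} = \frac{i \sqrt{304851869146}}{8198} \approx 67.35 i$)
$b{\left(-81,g{\left(m,6 \right)} \right)} + U = \left(-187 + 8 - 81\right) + \frac{i \sqrt{304851869146}}{8198} = -260 + \frac{i \sqrt{304851869146}}{8198}$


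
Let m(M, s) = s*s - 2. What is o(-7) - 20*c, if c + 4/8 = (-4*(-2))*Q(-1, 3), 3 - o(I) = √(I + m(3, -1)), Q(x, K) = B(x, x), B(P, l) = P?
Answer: 173 - 2*I*√2 ≈ 173.0 - 2.8284*I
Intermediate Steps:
m(M, s) = -2 + s² (m(M, s) = s² - 2 = -2 + s²)
Q(x, K) = x
o(I) = 3 - √(-1 + I) (o(I) = 3 - √(I + (-2 + (-1)²)) = 3 - √(I + (-2 + 1)) = 3 - √(I - 1) = 3 - √(-1 + I))
c = -17/2 (c = -½ - 4*(-2)*(-1) = -½ + 8*(-1) = -½ - 8 = -17/2 ≈ -8.5000)
o(-7) - 20*c = (3 - √(-1 - 7)) - 20*(-17/2) = (3 - √(-8)) + 170 = (3 - 2*I*√2) + 170 = 173 - 2*I*√2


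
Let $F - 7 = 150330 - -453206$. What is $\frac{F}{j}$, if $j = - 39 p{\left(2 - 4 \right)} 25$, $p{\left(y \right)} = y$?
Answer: $\frac{201181}{650} \approx 309.51$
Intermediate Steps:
$F = 603543$ ($F = 7 + \left(150330 - -453206\right) = 7 + \left(150330 + 453206\right) = 7 + 603536 = 603543$)
$j = 1950$ ($j = - 39 \left(2 - 4\right) 25 = \left(-39\right) \left(-2\right) 25 = 78 \cdot 25 = 1950$)
$\frac{F}{j} = \frac{603543}{1950} = 603543 \cdot \frac{1}{1950} = \frac{201181}{650}$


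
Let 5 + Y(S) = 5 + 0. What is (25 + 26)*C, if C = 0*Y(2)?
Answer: 0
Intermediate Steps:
Y(S) = 0 (Y(S) = -5 + (5 + 0) = -5 + 5 = 0)
C = 0 (C = 0*0 = 0)
(25 + 26)*C = (25 + 26)*0 = 51*0 = 0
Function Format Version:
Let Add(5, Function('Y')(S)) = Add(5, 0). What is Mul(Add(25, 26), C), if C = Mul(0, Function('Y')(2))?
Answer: 0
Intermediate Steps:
Function('Y')(S) = 0 (Function('Y')(S) = Add(-5, Add(5, 0)) = Add(-5, 5) = 0)
C = 0 (C = Mul(0, 0) = 0)
Mul(Add(25, 26), C) = Mul(Add(25, 26), 0) = Mul(51, 0) = 0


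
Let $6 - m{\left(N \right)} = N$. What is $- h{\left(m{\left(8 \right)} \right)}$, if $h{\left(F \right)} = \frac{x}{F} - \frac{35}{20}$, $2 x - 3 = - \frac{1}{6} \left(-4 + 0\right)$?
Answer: $\frac{8}{3} \approx 2.6667$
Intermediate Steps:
$x = \frac{11}{6}$ ($x = \frac{3}{2} + \frac{- \frac{1}{6} \left(-4 + 0\right)}{2} = \frac{3}{2} + \frac{\left(-1\right) \frac{1}{6} \left(-4\right)}{2} = \frac{3}{2} + \frac{\left(- \frac{1}{6}\right) \left(-4\right)}{2} = \frac{3}{2} + \frac{1}{2} \cdot \frac{2}{3} = \frac{3}{2} + \frac{1}{3} = \frac{11}{6} \approx 1.8333$)
$m{\left(N \right)} = 6 - N$
$h{\left(F \right)} = - \frac{7}{4} + \frac{11}{6 F}$ ($h{\left(F \right)} = \frac{11}{6 F} - \frac{35}{20} = \frac{11}{6 F} - \frac{7}{4} = - \frac{7}{4} + \frac{11}{6 F}$)
$- h{\left(m{\left(8 \right)} \right)} = - \frac{22 - 21 \left(6 - 8\right)}{12 \left(6 - 8\right)} = - \frac{22 - -42}{12 \left(-2\right)} = - \frac{\left(-1\right) \left(22 + 42\right)}{12 \cdot 2} = - \frac{\left(-1\right) 64}{12 \cdot 2} = \left(-1\right) \left(- \frac{8}{3}\right) = \frac{8}{3}$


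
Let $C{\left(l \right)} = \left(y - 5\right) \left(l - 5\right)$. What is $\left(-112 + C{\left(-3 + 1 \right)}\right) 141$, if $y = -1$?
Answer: $-9870$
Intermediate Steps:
$C{\left(l \right)} = 30 - 6 l$ ($C{\left(l \right)} = \left(-1 - 5\right) \left(l - 5\right) = - 6 \left(-5 + l\right) = 30 - 6 l$)
$\left(-112 + C{\left(-3 + 1 \right)}\right) 141 = \left(-112 + \left(30 - 6 \left(-3 + 1\right)\right)\right) 141 = \left(-112 + \left(30 - -12\right)\right) 141 = \left(-112 + \left(30 + 12\right)\right) 141 = \left(-112 + 42\right) 141 = \left(-70\right) 141 = -9870$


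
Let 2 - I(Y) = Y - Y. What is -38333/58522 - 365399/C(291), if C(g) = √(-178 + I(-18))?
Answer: -38333/58522 + 365399*I*√11/44 ≈ -0.65502 + 27543.0*I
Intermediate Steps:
I(Y) = 2 (I(Y) = 2 - (Y - Y) = 2 - 1*0 = 2 + 0 = 2)
C(g) = 4*I*√11 (C(g) = √(-178 + 2) = √(-176) = 4*I*√11)
-38333/58522 - 365399/C(291) = -38333/58522 - 365399*(-I*√11/44) = -38333*1/58522 - (-365399)*I*√11/44 = -38333/58522 + 365399*I*√11/44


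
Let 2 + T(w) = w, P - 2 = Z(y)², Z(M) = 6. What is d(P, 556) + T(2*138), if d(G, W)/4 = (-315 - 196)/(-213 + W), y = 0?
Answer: 13134/49 ≈ 268.04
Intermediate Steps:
P = 38 (P = 2 + 6² = 2 + 36 = 38)
T(w) = -2 + w
d(G, W) = -2044/(-213 + W) (d(G, W) = 4*((-315 - 196)/(-213 + W)) = 4*(-511/(-213 + W)) = -2044/(-213 + W))
d(P, 556) + T(2*138) = -2044/(-213 + 556) + (-2 + 2*138) = -2044/343 + (-2 + 276) = -2044*1/343 + 274 = -292/49 + 274 = 13134/49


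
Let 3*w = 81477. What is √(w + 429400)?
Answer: √456559 ≈ 675.69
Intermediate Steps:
w = 27159 (w = (⅓)*81477 = 27159)
√(w + 429400) = √(27159 + 429400) = √456559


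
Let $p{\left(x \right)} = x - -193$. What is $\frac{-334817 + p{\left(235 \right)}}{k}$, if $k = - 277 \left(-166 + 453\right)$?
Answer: $\frac{334389}{79499} \approx 4.2062$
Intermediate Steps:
$p{\left(x \right)} = 193 + x$ ($p{\left(x \right)} = x + 193 = 193 + x$)
$k = -79499$ ($k = \left(-277\right) 287 = -79499$)
$\frac{-334817 + p{\left(235 \right)}}{k} = \frac{-334817 + \left(193 + 235\right)}{-79499} = \left(-334817 + 428\right) \left(- \frac{1}{79499}\right) = \left(-334389\right) \left(- \frac{1}{79499}\right) = \frac{334389}{79499}$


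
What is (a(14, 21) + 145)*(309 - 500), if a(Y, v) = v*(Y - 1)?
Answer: -79838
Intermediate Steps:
a(Y, v) = v*(-1 + Y)
(a(14, 21) + 145)*(309 - 500) = (21*(-1 + 14) + 145)*(309 - 500) = (21*13 + 145)*(-191) = (273 + 145)*(-191) = 418*(-191) = -79838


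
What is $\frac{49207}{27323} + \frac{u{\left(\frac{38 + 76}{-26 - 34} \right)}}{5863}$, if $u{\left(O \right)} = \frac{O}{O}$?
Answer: $\frac{288527964}{160194749} \approx 1.8011$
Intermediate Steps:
$u{\left(O \right)} = 1$
$\frac{49207}{27323} + \frac{u{\left(\frac{38 + 76}{-26 - 34} \right)}}{5863} = \frac{49207}{27323} + 1 \cdot \frac{1}{5863} = 49207 \cdot \frac{1}{27323} + 1 \cdot \frac{1}{5863} = \frac{49207}{27323} + \frac{1}{5863} = \frac{288527964}{160194749}$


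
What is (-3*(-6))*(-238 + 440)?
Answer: 3636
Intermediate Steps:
(-3*(-6))*(-238 + 440) = 18*202 = 3636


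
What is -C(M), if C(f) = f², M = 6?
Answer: -36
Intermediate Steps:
-C(M) = -1*6² = -1*36 = -36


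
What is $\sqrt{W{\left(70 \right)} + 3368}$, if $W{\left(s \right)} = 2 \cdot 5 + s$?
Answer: $2 \sqrt{862} \approx 58.72$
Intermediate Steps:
$W{\left(s \right)} = 10 + s$
$\sqrt{W{\left(70 \right)} + 3368} = \sqrt{\left(10 + 70\right) + 3368} = \sqrt{80 + 3368} = \sqrt{3448} = 2 \sqrt{862}$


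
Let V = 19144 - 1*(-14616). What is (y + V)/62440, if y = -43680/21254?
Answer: 8968642/16588747 ≈ 0.54065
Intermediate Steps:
y = -21840/10627 (y = -43680*1/21254 = -21840/10627 ≈ -2.0551)
V = 33760 (V = 19144 + 14616 = 33760)
(y + V)/62440 = (-21840/10627 + 33760)/62440 = (358745680/10627)*(1/62440) = 8968642/16588747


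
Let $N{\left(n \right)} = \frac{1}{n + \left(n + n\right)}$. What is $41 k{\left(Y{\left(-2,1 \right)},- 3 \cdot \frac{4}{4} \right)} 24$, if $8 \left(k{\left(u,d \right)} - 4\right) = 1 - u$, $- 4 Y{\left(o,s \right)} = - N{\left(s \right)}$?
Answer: $\frac{16195}{4} \approx 4048.8$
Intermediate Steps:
$N{\left(n \right)} = \frac{1}{3 n}$ ($N{\left(n \right)} = \frac{1}{n + 2 n} = \frac{1}{3 n}$)
$Y{\left(o,s \right)} = \frac{1}{12 s}$ ($Y{\left(o,s \right)} = - \frac{\left(-1\right) \frac{1}{3 s}}{4} = - \frac{\left(- \frac{1}{3}\right) \frac{1}{s}}{4} = \frac{1}{12 s}$)
$k{\left(u,d \right)} = \frac{33}{8} - \frac{u}{8}$ ($k{\left(u,d \right)} = 4 + \frac{1 - u}{8} = 4 - \left(- \frac{1}{8} + \frac{u}{8}\right) = \frac{33}{8} - \frac{u}{8}$)
$41 k{\left(Y{\left(-2,1 \right)},- 3 \cdot \frac{4}{4} \right)} 24 = 41 \left(\frac{33}{8} - \frac{\frac{1}{12} \cdot 1^{-1}}{8}\right) 24 = 41 \left(\frac{33}{8} - \frac{\frac{1}{12} \cdot 1}{8}\right) 24 = 41 \left(\frac{33}{8} - \frac{1}{96}\right) 24 = 41 \cdot \frac{395}{96} \cdot 24 = \frac{16195}{96} \cdot 24 = \frac{16195}{4}$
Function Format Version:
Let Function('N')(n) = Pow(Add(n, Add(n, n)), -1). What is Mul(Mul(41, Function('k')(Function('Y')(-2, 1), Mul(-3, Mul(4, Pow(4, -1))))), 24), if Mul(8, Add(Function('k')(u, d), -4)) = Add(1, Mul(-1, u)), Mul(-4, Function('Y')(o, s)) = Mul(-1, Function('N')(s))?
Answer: Rational(16195, 4) ≈ 4048.8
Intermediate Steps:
Function('N')(n) = Mul(Rational(1, 3), Pow(n, -1)) (Function('N')(n) = Pow(Add(n, Mul(2, n)), -1) = Pow(Mul(3, n), -1) = Mul(Rational(1, 3), Pow(n, -1)))
Function('Y')(o, s) = Mul(Rational(1, 12), Pow(s, -1)) (Function('Y')(o, s) = Mul(Rational(-1, 4), Mul(-1, Mul(Rational(1, 3), Pow(s, -1)))) = Mul(Rational(-1, 4), Mul(Rational(-1, 3), Pow(s, -1))) = Mul(Rational(1, 12), Pow(s, -1)))
Function('k')(u, d) = Add(Rational(33, 8), Mul(Rational(-1, 8), u)) (Function('k')(u, d) = Add(4, Mul(Rational(1, 8), Add(1, Mul(-1, u)))) = Add(4, Add(Rational(1, 8), Mul(Rational(-1, 8), u))) = Add(Rational(33, 8), Mul(Rational(-1, 8), u)))
Mul(Mul(41, Function('k')(Function('Y')(-2, 1), Mul(-3, Mul(4, Pow(4, -1))))), 24) = Mul(Mul(41, Add(Rational(33, 8), Mul(Rational(-1, 8), Mul(Rational(1, 12), Pow(1, -1))))), 24) = Mul(Mul(41, Add(Rational(33, 8), Mul(Rational(-1, 8), Mul(Rational(1, 12), 1)))), 24) = Mul(Mul(41, Add(Rational(33, 8), Mul(Rational(-1, 8), Rational(1, 12)))), 24) = Mul(Mul(41, Add(Rational(33, 8), Rational(-1, 96))), 24) = Mul(Mul(41, Rational(395, 96)), 24) = Mul(Rational(16195, 96), 24) = Rational(16195, 4)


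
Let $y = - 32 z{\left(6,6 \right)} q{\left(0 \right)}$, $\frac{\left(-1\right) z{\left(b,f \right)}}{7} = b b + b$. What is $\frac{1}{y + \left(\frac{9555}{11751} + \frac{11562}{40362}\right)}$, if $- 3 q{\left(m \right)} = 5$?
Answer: $- \frac{26349659}{413133679566} \approx -6.378 \cdot 10^{-5}$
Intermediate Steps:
$q{\left(m \right)} = - \frac{5}{3}$ ($q{\left(m \right)} = \left(- \frac{1}{3}\right) 5 = - \frac{5}{3}$)
$z{\left(b,f \right)} = - 7 b - 7 b^{2}$ ($z{\left(b,f \right)} = - 7 \left(b b + b\right) = - 7 \left(b^{2} + b\right) = - 7 \left(b + b^{2}\right) = - 7 b - 7 b^{2}$)
$y = -15680$ ($y = - 32 \left(\left(-7\right) 6 \left(1 + 6\right)\right) \left(- \frac{5}{3}\right) = - 32 \left(\left(-7\right) 6 \cdot 7\right) \left(- \frac{5}{3}\right) = \left(-32\right) \left(-294\right) \left(- \frac{5}{3}\right) = 9408 \left(- \frac{5}{3}\right) = -15680$)
$\frac{1}{y + \left(\frac{9555}{11751} + \frac{11562}{40362}\right)} = \frac{1}{-15680 + \left(\frac{9555}{11751} + \frac{11562}{40362}\right)} = \frac{1}{-15680 + \left(9555 \cdot \frac{1}{11751} + 11562 \cdot \frac{1}{40362}\right)} = \frac{1}{-15680 + \left(\frac{3185}{3917} + \frac{1927}{6727}\right)} = \frac{1}{-15680 + \frac{28973554}{26349659}} = \frac{1}{- \frac{413133679566}{26349659}} = - \frac{26349659}{413133679566}$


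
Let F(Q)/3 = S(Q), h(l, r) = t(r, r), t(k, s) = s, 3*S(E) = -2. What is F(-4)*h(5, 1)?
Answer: -2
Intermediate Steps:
S(E) = -2/3 (S(E) = (1/3)*(-2) = -2/3)
h(l, r) = r
F(Q) = -2 (F(Q) = 3*(-2/3) = -2)
F(-4)*h(5, 1) = -2*1 = -2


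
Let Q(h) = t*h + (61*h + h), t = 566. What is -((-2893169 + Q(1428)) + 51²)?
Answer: 1993784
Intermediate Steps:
Q(h) = 628*h (Q(h) = 566*h + (61*h + h) = 566*h + 62*h = 628*h)
-((-2893169 + Q(1428)) + 51²) = -((-2893169 + 628*1428) + 51²) = -((-2893169 + 896784) + 2601) = -(-1996385 + 2601) = -1*(-1993784) = 1993784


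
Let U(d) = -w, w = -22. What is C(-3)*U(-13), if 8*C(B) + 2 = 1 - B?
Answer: 11/2 ≈ 5.5000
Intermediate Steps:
C(B) = -⅛ - B/8 (C(B) = -¼ + (1 - B)/8 = -¼ + (⅛ - B/8) = -⅛ - B/8)
U(d) = 22 (U(d) = -1*(-22) = 22)
C(-3)*U(-13) = (-⅛ - ⅛*(-3))*22 = (-⅛ + 3/8)*22 = (¼)*22 = 11/2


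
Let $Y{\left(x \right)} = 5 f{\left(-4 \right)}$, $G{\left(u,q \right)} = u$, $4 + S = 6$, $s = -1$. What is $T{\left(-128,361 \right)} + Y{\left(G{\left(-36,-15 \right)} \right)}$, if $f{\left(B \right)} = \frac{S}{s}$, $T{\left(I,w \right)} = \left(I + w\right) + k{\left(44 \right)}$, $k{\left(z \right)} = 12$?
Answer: $235$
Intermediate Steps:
$S = 2$ ($S = -4 + 6 = 2$)
$T{\left(I,w \right)} = 12 + I + w$ ($T{\left(I,w \right)} = \left(I + w\right) + 12 = 12 + I + w$)
$f{\left(B \right)} = -2$ ($f{\left(B \right)} = \frac{2}{-1} = 2 \left(-1\right) = -2$)
$Y{\left(x \right)} = -10$ ($Y{\left(x \right)} = 5 \left(-2\right) = -10$)
$T{\left(-128,361 \right)} + Y{\left(G{\left(-36,-15 \right)} \right)} = \left(12 - 128 + 361\right) - 10 = 245 - 10 = 235$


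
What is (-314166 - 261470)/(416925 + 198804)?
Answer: -575636/615729 ≈ -0.93489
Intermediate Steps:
(-314166 - 261470)/(416925 + 198804) = -575636/615729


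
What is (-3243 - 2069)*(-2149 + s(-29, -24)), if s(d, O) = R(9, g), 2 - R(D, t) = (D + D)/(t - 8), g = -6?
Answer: 79786240/7 ≈ 1.1398e+7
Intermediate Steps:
R(D, t) = 2 - 2*D/(-8 + t) (R(D, t) = 2 - (D + D)/(t - 8) = 2 - 2*D/(-8 + t))
s(d, O) = 23/7 (s(d, O) = 2*(-8 - 6 - 1*9)/(-8 - 6) = 2*(-8 - 6 - 9)/(-14) = 2*(-1/14)*(-23) = 23/7)
(-3243 - 2069)*(-2149 + s(-29, -24)) = (-3243 - 2069)*(-2149 + 23/7) = -5312*(-15020/7) = 79786240/7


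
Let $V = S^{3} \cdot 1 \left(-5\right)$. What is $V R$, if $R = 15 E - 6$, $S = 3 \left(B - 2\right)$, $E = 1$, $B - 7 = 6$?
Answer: $-1617165$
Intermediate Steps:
$B = 13$ ($B = 7 + 6 = 13$)
$S = 33$ ($S = 3 \left(13 - 2\right) = 3 \cdot 11 = 33$)
$R = 9$ ($R = 15 \cdot 1 - 6 = 15 - 6 = 9$)
$V = -179685$ ($V = 33^{3} \cdot 1 \left(-5\right) = 35937 \cdot 1 \left(-5\right) = 35937 \left(-5\right) = -179685$)
$V R = \left(-179685\right) 9 = -1617165$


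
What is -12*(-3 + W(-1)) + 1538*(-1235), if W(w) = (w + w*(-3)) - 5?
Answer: -1899358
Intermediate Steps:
W(w) = -5 - 2*w (W(w) = (w - 3*w) - 5 = -2*w - 5 = -5 - 2*w)
-12*(-3 + W(-1)) + 1538*(-1235) = -12*(-3 + (-5 - 2*(-1))) + 1538*(-1235) = -12*(-3 + (-5 + 2)) - 1899430 = -12*(-3 - 3) - 1899430 = -12*(-6) - 1899430 = 72 - 1899430 = -1899358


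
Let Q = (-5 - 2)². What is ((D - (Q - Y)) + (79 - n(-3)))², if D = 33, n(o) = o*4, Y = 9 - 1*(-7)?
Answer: 8281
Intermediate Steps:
Y = 16 (Y = 9 + 7 = 16)
n(o) = 4*o
Q = 49 (Q = (-7)² = 49)
((D - (Q - Y)) + (79 - n(-3)))² = ((33 - (49 - 1*16)) + (79 - 4*(-3)))² = ((33 - (49 - 16)) + (79 - 1*(-12)))² = ((33 - 1*33) + (79 + 12))² = ((33 - 33) + 91)² = (0 + 91)² = 91² = 8281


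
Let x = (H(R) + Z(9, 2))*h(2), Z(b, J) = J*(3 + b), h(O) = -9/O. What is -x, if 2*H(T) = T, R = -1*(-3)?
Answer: 459/4 ≈ 114.75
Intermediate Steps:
R = 3
H(T) = T/2
x = -459/4 (x = ((1/2)*3 + 2*(3 + 9))*(-9/2) = (3/2 + 2*12)*(-9*1/2) = (3/2 + 24)*(-9/2) = (51/2)*(-9/2) = -459/4 ≈ -114.75)
-x = -1*(-459/4) = 459/4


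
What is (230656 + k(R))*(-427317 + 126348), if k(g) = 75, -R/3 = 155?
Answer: -69442878339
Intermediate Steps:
R = -465 (R = -3*155 = -465)
(230656 + k(R))*(-427317 + 126348) = (230656 + 75)*(-427317 + 126348) = 230731*(-300969) = -69442878339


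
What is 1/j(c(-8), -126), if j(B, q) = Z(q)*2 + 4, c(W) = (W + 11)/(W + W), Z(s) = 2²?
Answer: 1/12 ≈ 0.083333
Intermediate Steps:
Z(s) = 4
c(W) = (11 + W)/(2*W) (c(W) = (11 + W)/((2*W)) = (11 + W)*(1/(2*W)) = (11 + W)/(2*W))
j(B, q) = 12 (j(B, q) = 4*2 + 4 = 8 + 4 = 12)
1/j(c(-8), -126) = 1/12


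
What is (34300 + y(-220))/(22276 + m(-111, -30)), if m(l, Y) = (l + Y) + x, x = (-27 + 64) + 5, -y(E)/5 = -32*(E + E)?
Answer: -36100/22177 ≈ -1.6278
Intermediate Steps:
y(E) = 320*E (y(E) = -(-160)*(E + E) = -(-160)*2*E = -(-320)*E = 320*E)
x = 42 (x = 37 + 5 = 42)
m(l, Y) = 42 + Y + l (m(l, Y) = (l + Y) + 42 = (Y + l) + 42 = 42 + Y + l)
(34300 + y(-220))/(22276 + m(-111, -30)) = (34300 + 320*(-220))/(22276 + (42 - 30 - 111)) = (34300 - 70400)/(22276 - 99) = -36100/22177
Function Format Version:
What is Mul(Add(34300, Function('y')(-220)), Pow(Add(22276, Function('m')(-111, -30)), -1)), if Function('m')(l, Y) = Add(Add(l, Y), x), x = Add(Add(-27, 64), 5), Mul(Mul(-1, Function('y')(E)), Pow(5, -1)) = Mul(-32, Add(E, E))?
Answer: Rational(-36100, 22177) ≈ -1.6278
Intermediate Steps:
Function('y')(E) = Mul(320, E) (Function('y')(E) = Mul(-5, Mul(-32, Add(E, E))) = Mul(-5, Mul(-32, Mul(2, E))) = Mul(-5, Mul(-64, E)) = Mul(320, E))
x = 42 (x = Add(37, 5) = 42)
Function('m')(l, Y) = Add(42, Y, l) (Function('m')(l, Y) = Add(Add(l, Y), 42) = Add(Add(Y, l), 42) = Add(42, Y, l))
Mul(Add(34300, Function('y')(-220)), Pow(Add(22276, Function('m')(-111, -30)), -1)) = Mul(Add(34300, Mul(320, -220)), Pow(Add(22276, Add(42, -30, -111)), -1)) = Mul(Add(34300, -70400), Pow(Add(22276, -99), -1)) = Mul(-36100, Pow(22177, -1)) = Mul(-36100, Rational(1, 22177)) = Rational(-36100, 22177)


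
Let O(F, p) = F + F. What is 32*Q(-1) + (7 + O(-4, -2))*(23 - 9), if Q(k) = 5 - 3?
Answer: 50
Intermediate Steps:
O(F, p) = 2*F
Q(k) = 2
32*Q(-1) + (7 + O(-4, -2))*(23 - 9) = 32*2 + (7 + 2*(-4))*(23 - 9) = 64 + (7 - 8)*14 = 64 - 1*14 = 64 - 14 = 50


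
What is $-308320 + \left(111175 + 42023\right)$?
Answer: $-155122$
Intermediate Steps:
$-308320 + \left(111175 + 42023\right) = -308320 + 153198 = -155122$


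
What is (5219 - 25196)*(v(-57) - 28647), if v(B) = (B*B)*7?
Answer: 117944208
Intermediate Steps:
v(B) = 7*B² (v(B) = B²*7 = 7*B²)
(5219 - 25196)*(v(-57) - 28647) = (5219 - 25196)*(7*(-57)² - 28647) = -19977*(7*3249 - 28647) = -19977*(22743 - 28647) = -19977*(-5904) = 117944208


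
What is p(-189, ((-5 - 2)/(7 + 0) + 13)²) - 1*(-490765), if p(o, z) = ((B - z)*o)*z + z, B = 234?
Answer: -1958531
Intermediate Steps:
p(o, z) = z + o*z*(234 - z) (p(o, z) = ((234 - z)*o)*z + z = (o*(234 - z))*z + z = o*z*(234 - z) + z = z + o*z*(234 - z))
p(-189, ((-5 - 2)/(7 + 0) + 13)²) - 1*(-490765) = ((-5 - 2)/(7 + 0) + 13)²*(1 + 234*(-189) - 1*(-189)*((-5 - 2)/(7 + 0) + 13)²) - 1*(-490765) = (-7/7 + 13)²*(1 - 44226 - 1*(-189)*(-7/7 + 13)²) + 490765 = (-7*⅐ + 13)²*(1 - 44226 - 1*(-189)*(-7*⅐ + 13)²) + 490765 = (-1 + 13)²*(1 - 44226 - 1*(-189)*(-1 + 13)²) + 490765 = 12²*(1 - 44226 - 1*(-189)*12²) + 490765 = 144*(1 - 44226 - 1*(-189)*144) + 490765 = 144*(1 - 44226 + 27216) + 490765 = 144*(-17009) + 490765 = -2449296 + 490765 = -1958531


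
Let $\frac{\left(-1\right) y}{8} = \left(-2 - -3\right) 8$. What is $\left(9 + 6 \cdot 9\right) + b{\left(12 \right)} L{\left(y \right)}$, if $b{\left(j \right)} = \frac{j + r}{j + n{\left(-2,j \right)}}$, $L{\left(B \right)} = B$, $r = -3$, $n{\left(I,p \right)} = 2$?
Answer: $\frac{153}{7} \approx 21.857$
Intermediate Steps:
$y = -64$ ($y = - 8 \left(-2 - -3\right) 8 = - 8 \left(-2 + 3\right) 8 = - 8 \cdot 1 \cdot 8 = \left(-8\right) 8 = -64$)
$b{\left(j \right)} = \frac{-3 + j}{2 + j}$ ($b{\left(j \right)} = \frac{j - 3}{j + 2} = \frac{-3 + j}{2 + j}$)
$\left(9 + 6 \cdot 9\right) + b{\left(12 \right)} L{\left(y \right)} = \left(9 + 6 \cdot 9\right) + \frac{-3 + 12}{2 + 12} \left(-64\right) = \left(9 + 54\right) + \frac{1}{14} \cdot 9 \left(-64\right) = 63 + \frac{1}{14} \cdot 9 \left(-64\right) = 63 + \frac{9}{14} \left(-64\right) = 63 - \frac{288}{7} = \frac{153}{7}$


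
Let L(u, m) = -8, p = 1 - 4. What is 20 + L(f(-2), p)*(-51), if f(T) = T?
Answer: 428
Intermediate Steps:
p = -3
20 + L(f(-2), p)*(-51) = 20 - 8*(-51) = 20 + 408 = 428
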